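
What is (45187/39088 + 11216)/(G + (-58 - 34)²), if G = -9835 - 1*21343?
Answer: -438456195/887844832 ≈ -0.49384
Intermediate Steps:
G = -31178 (G = -9835 - 21343 = -31178)
(45187/39088 + 11216)/(G + (-58 - 34)²) = (45187/39088 + 11216)/(-31178 + (-58 - 34)²) = (45187*(1/39088) + 11216)/(-31178 + (-92)²) = (45187/39088 + 11216)/(-31178 + 8464) = (438456195/39088)/(-22714) = (438456195/39088)*(-1/22714) = -438456195/887844832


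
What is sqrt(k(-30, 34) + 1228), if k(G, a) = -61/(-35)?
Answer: sqrt(1506435)/35 ≈ 35.068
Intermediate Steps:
k(G, a) = 61/35 (k(G, a) = -61*(-1/35) = 61/35)
sqrt(k(-30, 34) + 1228) = sqrt(61/35 + 1228) = sqrt(43041/35) = sqrt(1506435)/35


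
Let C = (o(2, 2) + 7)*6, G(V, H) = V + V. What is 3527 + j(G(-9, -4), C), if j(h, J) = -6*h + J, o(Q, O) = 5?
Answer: 3707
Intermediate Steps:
G(V, H) = 2*V
C = 72 (C = (5 + 7)*6 = 12*6 = 72)
j(h, J) = J - 6*h
3527 + j(G(-9, -4), C) = 3527 + (72 - 12*(-9)) = 3527 + (72 - 6*(-18)) = 3527 + (72 + 108) = 3527 + 180 = 3707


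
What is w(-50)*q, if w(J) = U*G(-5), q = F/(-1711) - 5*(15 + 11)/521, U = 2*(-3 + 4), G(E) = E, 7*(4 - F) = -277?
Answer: 17159150/6240017 ≈ 2.7499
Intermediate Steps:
F = 305/7 (F = 4 - ⅐*(-277) = 4 + 277/7 = 305/7 ≈ 43.571)
U = 2 (U = 2*1 = 2)
q = -1715915/6240017 (q = (305/7)/(-1711) - 5*(15 + 11)/521 = (305/7)*(-1/1711) - 5*26*(1/521) = -305/11977 - 130*1/521 = -305/11977 - 130/521 = -1715915/6240017 ≈ -0.27499)
w(J) = -10 (w(J) = 2*(-5) = -10)
w(-50)*q = -10*(-1715915/6240017) = 17159150/6240017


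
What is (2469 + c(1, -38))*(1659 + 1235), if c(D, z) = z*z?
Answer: 11324222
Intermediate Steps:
c(D, z) = z**2
(2469 + c(1, -38))*(1659 + 1235) = (2469 + (-38)**2)*(1659 + 1235) = (2469 + 1444)*2894 = 3913*2894 = 11324222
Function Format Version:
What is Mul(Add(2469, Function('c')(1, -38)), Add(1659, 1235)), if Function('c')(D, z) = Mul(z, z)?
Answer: 11324222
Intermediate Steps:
Function('c')(D, z) = Pow(z, 2)
Mul(Add(2469, Function('c')(1, -38)), Add(1659, 1235)) = Mul(Add(2469, Pow(-38, 2)), Add(1659, 1235)) = Mul(Add(2469, 1444), 2894) = Mul(3913, 2894) = 11324222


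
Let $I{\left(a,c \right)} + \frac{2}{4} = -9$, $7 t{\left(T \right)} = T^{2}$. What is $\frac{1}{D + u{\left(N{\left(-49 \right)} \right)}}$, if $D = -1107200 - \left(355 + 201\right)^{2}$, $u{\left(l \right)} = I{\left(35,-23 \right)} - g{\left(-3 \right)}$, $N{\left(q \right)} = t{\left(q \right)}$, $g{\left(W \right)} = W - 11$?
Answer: $- \frac{2}{2832663} \approx -7.0605 \cdot 10^{-7}$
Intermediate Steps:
$t{\left(T \right)} = \frac{T^{2}}{7}$
$I{\left(a,c \right)} = - \frac{19}{2}$ ($I{\left(a,c \right)} = - \frac{1}{2} - 9 = - \frac{19}{2}$)
$g{\left(W \right)} = -11 + W$
$N{\left(q \right)} = \frac{q^{2}}{7}$
$u{\left(l \right)} = \frac{9}{2}$ ($u{\left(l \right)} = - \frac{19}{2} - \left(-11 - 3\right) = - \frac{19}{2} - -14 = - \frac{19}{2} + 14 = \frac{9}{2}$)
$D = -1416336$ ($D = -1107200 - 556^{2} = -1107200 - 309136 = -1416336$)
$\frac{1}{D + u{\left(N{\left(-49 \right)} \right)}} = \frac{1}{-1416336 + \frac{9}{2}} = \frac{1}{- \frac{2832663}{2}} = - \frac{2}{2832663}$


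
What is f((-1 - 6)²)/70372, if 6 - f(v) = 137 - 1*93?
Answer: -19/35186 ≈ -0.00053999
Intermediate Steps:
f(v) = -38 (f(v) = 6 - (137 - 1*93) = 6 - (137 - 93) = 6 - 1*44 = 6 - 44 = -38)
f((-1 - 6)²)/70372 = -38/70372 = -38*1/70372 = -19/35186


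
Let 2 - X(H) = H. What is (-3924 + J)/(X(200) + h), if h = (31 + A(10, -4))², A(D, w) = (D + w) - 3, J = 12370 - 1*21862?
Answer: -6708/479 ≈ -14.004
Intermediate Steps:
J = -9492 (J = 12370 - 21862 = -9492)
A(D, w) = -3 + D + w
X(H) = 2 - H
h = 1156 (h = (31 + (-3 + 10 - 4))² = (31 + 3)² = 34² = 1156)
(-3924 + J)/(X(200) + h) = (-3924 - 9492)/((2 - 1*200) + 1156) = -13416/((2 - 200) + 1156) = -13416/(-198 + 1156) = -13416/958 = -13416*1/958 = -6708/479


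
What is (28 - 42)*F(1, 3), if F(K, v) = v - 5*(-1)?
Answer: -112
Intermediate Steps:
F(K, v) = 5 + v (F(K, v) = v + 5 = 5 + v)
(28 - 42)*F(1, 3) = (28 - 42)*(5 + 3) = -14*8 = -112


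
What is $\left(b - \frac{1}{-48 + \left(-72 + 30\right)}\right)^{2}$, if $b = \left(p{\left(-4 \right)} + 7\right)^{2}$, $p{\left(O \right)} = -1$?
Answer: $\frac{10504081}{8100} \approx 1296.8$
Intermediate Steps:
$b = 36$ ($b = \left(-1 + 7\right)^{2} = 6^{2} = 36$)
$\left(b - \frac{1}{-48 + \left(-72 + 30\right)}\right)^{2} = \left(36 - \frac{1}{-48 + \left(-72 + 30\right)}\right)^{2} = \left(36 - \frac{1}{-48 - 42}\right)^{2} = \left(36 - \frac{1}{-90}\right)^{2} = \left(36 - - \frac{1}{90}\right)^{2} = \left(36 + \frac{1}{90}\right)^{2} = \left(\frac{3241}{90}\right)^{2} = \frac{10504081}{8100}$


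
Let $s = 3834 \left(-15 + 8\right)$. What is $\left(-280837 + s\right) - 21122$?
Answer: $-328797$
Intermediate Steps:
$s = -26838$ ($s = 3834 \left(-7\right) = -26838$)
$\left(-280837 + s\right) - 21122 = \left(-280837 - 26838\right) - 21122 = -307675 - 21122 = -328797$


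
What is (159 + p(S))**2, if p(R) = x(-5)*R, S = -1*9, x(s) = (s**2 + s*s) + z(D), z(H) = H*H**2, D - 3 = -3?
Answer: 84681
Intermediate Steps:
D = 0 (D = 3 - 3 = 0)
z(H) = H**3
x(s) = 2*s**2 (x(s) = (s**2 + s*s) + 0**3 = (s**2 + s**2) + 0 = 2*s**2 + 0 = 2*s**2)
S = -9
p(R) = 50*R (p(R) = (2*(-5)**2)*R = (2*25)*R = 50*R)
(159 + p(S))**2 = (159 + 50*(-9))**2 = (159 - 450)**2 = (-291)**2 = 84681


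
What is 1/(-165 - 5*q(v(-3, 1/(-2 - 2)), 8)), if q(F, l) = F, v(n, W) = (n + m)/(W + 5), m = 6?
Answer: -19/3195 ≈ -0.0059468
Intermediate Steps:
v(n, W) = (6 + n)/(5 + W) (v(n, W) = (n + 6)/(W + 5) = (6 + n)/(5 + W))
1/(-165 - 5*q(v(-3, 1/(-2 - 2)), 8)) = 1/(-165 - 5*(6 - 3)/(5 + 1/(-2 - 2))) = 1/(-165 - 5*3/(5 + 1/(-4))) = 1/(-165 - 5*3/(5 - ¼)) = 1/(-165 - 5*3/19/4) = 1/(-165 - 20*3/19) = 1/(-165 - 5*12/19) = 1/(-165 - 60/19) = 1/(-3195/19) = -19/3195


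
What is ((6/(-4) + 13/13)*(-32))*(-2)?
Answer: -32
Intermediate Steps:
((6/(-4) + 13/13)*(-32))*(-2) = ((6*(-¼) + 13*(1/13))*(-32))*(-2) = ((-3/2 + 1)*(-32))*(-2) = -½*(-32)*(-2) = 16*(-2) = -32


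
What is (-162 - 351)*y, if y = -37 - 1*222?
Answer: 132867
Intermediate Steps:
y = -259 (y = -37 - 222 = -259)
(-162 - 351)*y = (-162 - 351)*(-259) = -513*(-259) = 132867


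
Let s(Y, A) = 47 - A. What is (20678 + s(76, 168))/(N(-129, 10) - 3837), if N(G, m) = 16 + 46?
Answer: -20557/3775 ≈ -5.4456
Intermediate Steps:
N(G, m) = 62
(20678 + s(76, 168))/(N(-129, 10) - 3837) = (20678 + (47 - 1*168))/(62 - 3837) = (20678 + (47 - 168))/(-3775) = (20678 - 121)*(-1/3775) = 20557*(-1/3775) = -20557/3775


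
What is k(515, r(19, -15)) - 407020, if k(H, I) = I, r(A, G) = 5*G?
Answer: -407095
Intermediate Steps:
k(515, r(19, -15)) - 407020 = 5*(-15) - 407020 = -75 - 407020 = -407095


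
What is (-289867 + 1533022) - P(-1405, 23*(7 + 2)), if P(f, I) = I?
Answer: 1242948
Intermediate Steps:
(-289867 + 1533022) - P(-1405, 23*(7 + 2)) = (-289867 + 1533022) - 23*(7 + 2) = 1243155 - 23*9 = 1243155 - 1*207 = 1243155 - 207 = 1242948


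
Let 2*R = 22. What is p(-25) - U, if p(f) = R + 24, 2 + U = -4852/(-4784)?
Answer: 43039/1196 ≈ 35.986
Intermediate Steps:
R = 11 (R = (1/2)*22 = 11)
U = -1179/1196 (U = -2 - 4852/(-4784) = -2 - 4852*(-1/4784) = -2 + 1213/1196 = -1179/1196 ≈ -0.98579)
p(f) = 35 (p(f) = 11 + 24 = 35)
p(-25) - U = 35 - 1*(-1179/1196) = 35 + 1179/1196 = 43039/1196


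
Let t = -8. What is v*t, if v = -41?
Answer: 328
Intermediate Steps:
v*t = -41*(-8) = 328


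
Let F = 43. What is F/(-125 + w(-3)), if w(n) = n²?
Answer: -43/116 ≈ -0.37069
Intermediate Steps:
F/(-125 + w(-3)) = 43/(-125 + (-3)²) = 43/(-125 + 9) = 43/(-116) = -1/116*43 = -43/116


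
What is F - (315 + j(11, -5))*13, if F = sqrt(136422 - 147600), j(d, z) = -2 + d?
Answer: -4212 + 9*I*sqrt(138) ≈ -4212.0 + 105.73*I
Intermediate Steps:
F = 9*I*sqrt(138) (F = sqrt(-11178) = 9*I*sqrt(138) ≈ 105.73*I)
F - (315 + j(11, -5))*13 = 9*I*sqrt(138) - (315 + (-2 + 11))*13 = 9*I*sqrt(138) - (315 + 9)*13 = 9*I*sqrt(138) - 324*13 = 9*I*sqrt(138) - 1*4212 = 9*I*sqrt(138) - 4212 = -4212 + 9*I*sqrt(138)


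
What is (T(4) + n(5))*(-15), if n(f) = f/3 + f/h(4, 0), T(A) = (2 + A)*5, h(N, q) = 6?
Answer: -975/2 ≈ -487.50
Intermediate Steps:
T(A) = 10 + 5*A
n(f) = f/2 (n(f) = f/3 + f/6 = f/2)
(T(4) + n(5))*(-15) = ((10 + 5*4) + (1/2)*5)*(-15) = ((10 + 20) + 5/2)*(-15) = (30 + 5/2)*(-15) = (65/2)*(-15) = -975/2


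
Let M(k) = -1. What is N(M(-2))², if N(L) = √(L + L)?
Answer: -2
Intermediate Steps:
N(L) = √2*√L (N(L) = √(2*L) = √2*√L)
N(M(-2))² = (√2*√(-1))² = (√2*I)² = (I*√2)² = -2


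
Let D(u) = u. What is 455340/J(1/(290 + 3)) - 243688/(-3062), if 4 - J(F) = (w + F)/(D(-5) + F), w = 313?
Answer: 172079937044/24895591 ≈ 6912.1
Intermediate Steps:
J(F) = 4 - (313 + F)/(-5 + F)
455340/J(1/(290 + 3)) - 243688/(-3062) = 455340/((3*(-111 + 1/(290 + 3))/(-5 + 1/(290 + 3)))) - 243688/(-3062) = 455340/((3*(-111 + 1/293)/(-5 + 1/293))) - 243688*(-1/3062) = 455340/((3*(-111 + 1/293)/(-5 + 1/293))) + 121844/1531 = 455340/((3*(-32522/293)/(-1464/293))) + 121844/1531 = 455340/((3*(-293/1464)*(-32522/293))) + 121844/1531 = 455340/(16261/244) + 121844/1531 = 455340*(244/16261) + 121844/1531 = 111102960/16261 + 121844/1531 = 172079937044/24895591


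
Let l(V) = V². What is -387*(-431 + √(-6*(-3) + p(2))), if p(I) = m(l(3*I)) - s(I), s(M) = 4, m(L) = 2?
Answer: 165249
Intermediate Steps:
p(I) = -2 (p(I) = 2 - 1*4 = 2 - 4 = -2)
-387*(-431 + √(-6*(-3) + p(2))) = -387*(-431 + √(-6*(-3) - 2)) = -387*(-431 + √(18 - 2)) = -387*(-431 + √16) = -387*(-431 + 4) = -387*(-427) = 165249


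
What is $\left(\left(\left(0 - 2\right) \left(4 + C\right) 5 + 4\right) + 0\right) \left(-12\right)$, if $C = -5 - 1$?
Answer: $-288$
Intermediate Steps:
$C = -6$ ($C = -5 - 1 = -6$)
$\left(\left(\left(0 - 2\right) \left(4 + C\right) 5 + 4\right) + 0\right) \left(-12\right) = \left(\left(\left(0 - 2\right) \left(4 - 6\right) 5 + 4\right) + 0\right) \left(-12\right) = \left(\left(\left(-2\right) \left(-2\right) 5 + 4\right) + 0\right) \left(-12\right) = \left(\left(4 \cdot 5 + 4\right) + 0\right) \left(-12\right) = \left(\left(20 + 4\right) + 0\right) \left(-12\right) = \left(24 + 0\right) \left(-12\right) = 24 \left(-12\right) = -288$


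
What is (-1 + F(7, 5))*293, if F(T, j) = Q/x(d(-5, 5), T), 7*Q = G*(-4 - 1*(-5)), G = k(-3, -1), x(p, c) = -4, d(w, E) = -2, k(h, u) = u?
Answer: -7911/28 ≈ -282.54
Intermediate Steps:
G = -1
Q = -⅐ (Q = (-(-4 - 1*(-5)))/7 = (-(-4 + 5))/7 = (-1*1)/7 = (⅐)*(-1) = -⅐ ≈ -0.14286)
F(T, j) = 1/28 (F(T, j) = -⅐/(-4) = -⅐*(-¼) = 1/28)
(-1 + F(7, 5))*293 = (-1 + 1/28)*293 = -27/28*293 = -7911/28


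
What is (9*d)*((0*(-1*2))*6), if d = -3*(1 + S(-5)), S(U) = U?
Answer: 0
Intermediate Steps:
d = 12 (d = -3*(1 - 5) = -3*(-4) = 12)
(9*d)*((0*(-1*2))*6) = (9*12)*((0*(-1*2))*6) = 108*((0*(-2))*6) = 108*(0*6) = 108*0 = 0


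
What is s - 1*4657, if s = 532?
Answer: -4125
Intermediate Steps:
s - 1*4657 = 532 - 1*4657 = 532 - 4657 = -4125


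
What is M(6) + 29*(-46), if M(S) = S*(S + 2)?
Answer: -1286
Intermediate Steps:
M(S) = S*(2 + S)
M(6) + 29*(-46) = 6*(2 + 6) + 29*(-46) = 6*8 - 1334 = 48 - 1334 = -1286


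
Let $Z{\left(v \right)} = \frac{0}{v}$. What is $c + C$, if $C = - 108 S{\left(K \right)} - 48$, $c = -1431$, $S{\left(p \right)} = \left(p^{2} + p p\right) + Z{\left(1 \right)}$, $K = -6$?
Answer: $-9255$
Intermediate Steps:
$Z{\left(v \right)} = 0$
$S{\left(p \right)} = 2 p^{2}$ ($S{\left(p \right)} = \left(p^{2} + p p\right) + 0 = \left(p^{2} + p^{2}\right) + 0 = 2 p^{2} + 0 = 2 p^{2}$)
$C = -7824$ ($C = - 108 \cdot 2 \left(-6\right)^{2} - 48 = - 108 \cdot 2 \cdot 36 - 48 = \left(-108\right) 72 - 48 = -7776 - 48 = -7824$)
$c + C = -1431 - 7824 = -9255$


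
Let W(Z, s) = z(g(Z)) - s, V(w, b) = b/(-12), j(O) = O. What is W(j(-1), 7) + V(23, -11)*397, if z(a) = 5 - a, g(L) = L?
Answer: 4355/12 ≈ 362.92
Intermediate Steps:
V(w, b) = -b/12 (V(w, b) = b*(-1/12) = -b/12)
W(Z, s) = 5 - Z - s (W(Z, s) = (5 - Z) - s = 5 - Z - s)
W(j(-1), 7) + V(23, -11)*397 = (5 - 1*(-1) - 1*7) - 1/12*(-11)*397 = (5 + 1 - 7) + (11/12)*397 = -1 + 4367/12 = 4355/12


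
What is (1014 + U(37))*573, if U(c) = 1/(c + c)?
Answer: 42996201/74 ≈ 5.8103e+5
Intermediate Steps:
U(c) = 1/(2*c)
(1014 + U(37))*573 = (1014 + (½)/37)*573 = (1014 + (½)*(1/37))*573 = (1014 + 1/74)*573 = (75037/74)*573 = 42996201/74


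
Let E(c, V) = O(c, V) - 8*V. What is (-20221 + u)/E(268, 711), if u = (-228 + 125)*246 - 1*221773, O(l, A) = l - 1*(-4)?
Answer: 66833/1354 ≈ 49.360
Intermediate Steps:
O(l, A) = 4 + l (O(l, A) = l + 4 = 4 + l)
E(c, V) = 4 + c - 8*V (E(c, V) = (4 + c) - 8*V = 4 + c - 8*V)
u = -247111 (u = -103*246 - 221773 = -25338 - 221773 = -247111)
(-20221 + u)/E(268, 711) = (-20221 - 247111)/(4 + 268 - 8*711) = -267332/(4 + 268 - 5688) = -267332/(-5416) = -267332*(-1/5416) = 66833/1354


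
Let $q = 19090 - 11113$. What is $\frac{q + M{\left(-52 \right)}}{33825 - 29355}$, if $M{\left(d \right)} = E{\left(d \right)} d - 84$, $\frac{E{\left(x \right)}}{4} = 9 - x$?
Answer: $- \frac{959}{894} \approx -1.0727$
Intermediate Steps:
$E{\left(x \right)} = 36 - 4 x$ ($E{\left(x \right)} = 4 \left(9 - x\right) = 36 - 4 x$)
$M{\left(d \right)} = -84 + d \left(36 - 4 d\right)$ ($M{\left(d \right)} = \left(36 - 4 d\right) d - 84 = d \left(36 - 4 d\right) - 84 = -84 + d \left(36 - 4 d\right)$)
$q = 7977$ ($q = 19090 - 11113 = 7977$)
$\frac{q + M{\left(-52 \right)}}{33825 - 29355} = \frac{7977 - \left(84 - 208 \left(-9 - 52\right)\right)}{33825 - 29355} = \frac{7977 - \left(84 - -12688\right)}{4470} = \left(7977 - 12772\right) \frac{1}{4470} = \left(-4795\right) \frac{1}{4470} = - \frac{959}{894}$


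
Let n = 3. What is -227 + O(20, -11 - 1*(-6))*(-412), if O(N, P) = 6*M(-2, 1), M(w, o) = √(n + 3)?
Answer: -227 - 2472*√6 ≈ -6282.1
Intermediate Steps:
M(w, o) = √6 (M(w, o) = √(3 + 3) = √6)
O(N, P) = 6*√6
-227 + O(20, -11 - 1*(-6))*(-412) = -227 + (6*√6)*(-412) = -227 - 2472*√6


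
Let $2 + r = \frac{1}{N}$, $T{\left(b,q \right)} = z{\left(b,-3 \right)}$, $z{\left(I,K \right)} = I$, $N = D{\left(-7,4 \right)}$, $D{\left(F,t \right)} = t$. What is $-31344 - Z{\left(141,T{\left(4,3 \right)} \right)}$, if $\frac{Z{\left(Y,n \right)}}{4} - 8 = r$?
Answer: $-31369$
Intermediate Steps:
$N = 4$
$T{\left(b,q \right)} = b$
$r = - \frac{7}{4}$ ($r = -2 + \frac{1}{4} = - \frac{7}{4} \approx -1.75$)
$Z{\left(Y,n \right)} = 25$ ($Z{\left(Y,n \right)} = 32 + 4 \left(- \frac{7}{4}\right) = 32 - 7 = 25$)
$-31344 - Z{\left(141,T{\left(4,3 \right)} \right)} = -31344 - 25 = -31369$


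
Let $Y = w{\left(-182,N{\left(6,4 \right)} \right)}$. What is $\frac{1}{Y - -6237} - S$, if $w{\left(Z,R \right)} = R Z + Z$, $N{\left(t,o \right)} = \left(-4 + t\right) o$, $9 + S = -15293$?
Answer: $\frac{70373899}{4599} \approx 15302.0$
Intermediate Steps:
$S = -15302$ ($S = -9 - 15293 = -15302$)
$N{\left(t,o \right)} = o \left(-4 + t\right)$
$w{\left(Z,R \right)} = Z + R Z$
$Y = -1638$ ($Y = - 182 \left(1 + 4 \left(-4 + 6\right)\right) = - 182 \left(1 + 4 \cdot 2\right) = - 182 \left(1 + 8\right) = \left(-182\right) 9 = -1638$)
$\frac{1}{Y - -6237} - S = \frac{1}{-1638 - -6237} - -15302 = \frac{1}{-1638 + 6237} + 15302 = \frac{1}{4599} + 15302 = \frac{70373899}{4599}$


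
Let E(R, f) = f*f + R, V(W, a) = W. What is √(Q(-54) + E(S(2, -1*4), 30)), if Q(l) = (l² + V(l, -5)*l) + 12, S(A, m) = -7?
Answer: √6737 ≈ 82.079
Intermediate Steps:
E(R, f) = R + f² (E(R, f) = f² + R = R + f²)
Q(l) = 12 + 2*l² (Q(l) = (l² + l*l) + 12 = (l² + l²) + 12 = 2*l² + 12 = 12 + 2*l²)
√(Q(-54) + E(S(2, -1*4), 30)) = √((12 + 2*(-54)²) + (-7 + 30²)) = √((12 + 2*2916) + (-7 + 900)) = √((12 + 5832) + 893) = √(5844 + 893) = √6737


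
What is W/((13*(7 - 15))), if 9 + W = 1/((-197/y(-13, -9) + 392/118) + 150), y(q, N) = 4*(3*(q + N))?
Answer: 1660179/19198136 ≈ 0.086476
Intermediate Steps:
y(q, N) = 12*N + 12*q (y(q, N) = 4*(3*(N + q)) = 4*(3*N + 3*q) = 12*N + 12*q)
W = -21582327/2399767 (W = -9 + 1/((-197/(12*(-9) + 12*(-13)) + 392/118) + 150) = -9 + 1/((-197/(-108 - 156) + 392*(1/118)) + 150) = -9 + 1/((-197/(-264) + 196/59) + 150) = -9 + 1/((-197*(-1/264) + 196/59) + 150) = -9 + 1/((197/264 + 196/59) + 150) = -9 + 1/(63367/15576 + 150) = -9 + 1/(2399767/15576) = -9 + 15576/2399767 = -21582327/2399767 ≈ -8.9935)
W/((13*(7 - 15))) = -21582327*1/(13*(7 - 15))/2399767 = -21582327/(2399767*(13*(-8))) = -21582327/2399767/(-104) = -21582327/2399767*(-1/104) = 1660179/19198136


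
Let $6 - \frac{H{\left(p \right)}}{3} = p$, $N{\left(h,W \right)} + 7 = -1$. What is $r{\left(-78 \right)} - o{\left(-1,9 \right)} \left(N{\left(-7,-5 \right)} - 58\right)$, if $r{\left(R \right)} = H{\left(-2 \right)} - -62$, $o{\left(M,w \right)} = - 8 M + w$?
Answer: $1208$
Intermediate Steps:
$N{\left(h,W \right)} = -8$ ($N{\left(h,W \right)} = -7 - 1 = -8$)
$H{\left(p \right)} = 18 - 3 p$
$o{\left(M,w \right)} = w - 8 M$
$r{\left(R \right)} = 86$ ($r{\left(R \right)} = \left(18 - -6\right) - -62 = \left(18 + 6\right) + 62 = 24 + 62 = 86$)
$r{\left(-78 \right)} - o{\left(-1,9 \right)} \left(N{\left(-7,-5 \right)} - 58\right) = 86 - \left(9 - -8\right) \left(-8 - 58\right) = 86 - \left(9 + 8\right) \left(-66\right) = 86 - 17 \left(-66\right) = 86 - -1122 = 86 + 1122 = 1208$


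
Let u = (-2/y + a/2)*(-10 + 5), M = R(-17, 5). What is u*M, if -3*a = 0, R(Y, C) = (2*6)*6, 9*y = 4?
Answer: 1620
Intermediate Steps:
y = 4/9 (y = (1/9)*4 = 4/9 ≈ 0.44444)
R(Y, C) = 72 (R(Y, C) = 12*6 = 72)
a = 0 (a = -1/3*0 = 0)
M = 72
u = 45/2 (u = (-2/4/9 + 0/2)*(-10 + 5) = (-2*9/4 + 0*(1/2))*(-5) = (-9/2 + 0)*(-5) = -9/2*(-5) = 45/2 ≈ 22.500)
u*M = (45/2)*72 = 1620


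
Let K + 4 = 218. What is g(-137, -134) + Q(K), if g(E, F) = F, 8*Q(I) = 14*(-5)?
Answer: -571/4 ≈ -142.75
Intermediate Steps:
K = 214 (K = -4 + 218 = 214)
Q(I) = -35/4 (Q(I) = (14*(-5))/8 = (⅛)*(-70) = -35/4)
g(-137, -134) + Q(K) = -134 - 35/4 = -571/4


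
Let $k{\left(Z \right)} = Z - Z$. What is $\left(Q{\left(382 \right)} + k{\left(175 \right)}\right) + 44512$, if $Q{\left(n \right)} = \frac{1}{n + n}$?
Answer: $\frac{34007169}{764} \approx 44512.0$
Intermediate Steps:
$k{\left(Z \right)} = 0$
$Q{\left(n \right)} = \frac{1}{2 n}$
$\left(Q{\left(382 \right)} + k{\left(175 \right)}\right) + 44512 = \left(\frac{1}{2 \cdot 382} + 0\right) + 44512 = \left(\frac{1}{2} \cdot \frac{1}{382} + 0\right) + 44512 = \left(\frac{1}{764} + 0\right) + 44512 = \frac{1}{764} + 44512 = \frac{34007169}{764}$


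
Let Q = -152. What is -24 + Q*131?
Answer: -19936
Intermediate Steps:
-24 + Q*131 = -24 - 152*131 = -24 - 19912 = -19936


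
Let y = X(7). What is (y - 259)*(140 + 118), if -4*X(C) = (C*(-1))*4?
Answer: -65016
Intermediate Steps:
X(C) = C (X(C) = -C*(-1)*4/4 = -(-C)*4/4 = -(-1)*C = C)
y = 7
(y - 259)*(140 + 118) = (7 - 259)*(140 + 118) = -252*258 = -65016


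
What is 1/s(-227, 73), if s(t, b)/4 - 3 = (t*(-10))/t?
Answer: -1/28 ≈ -0.035714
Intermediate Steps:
s(t, b) = -28 (s(t, b) = 12 + 4*((t*(-10))/t) = 12 + 4*((-10*t)/t) = 12 + 4*(-10) = 12 - 40 = -28)
1/s(-227, 73) = 1/(-28) = -1/28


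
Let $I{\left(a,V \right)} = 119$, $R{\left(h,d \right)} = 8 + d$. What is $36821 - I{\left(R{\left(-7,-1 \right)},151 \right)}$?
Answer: $36702$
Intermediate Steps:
$36821 - I{\left(R{\left(-7,-1 \right)},151 \right)} = 36821 - 119 = 36702$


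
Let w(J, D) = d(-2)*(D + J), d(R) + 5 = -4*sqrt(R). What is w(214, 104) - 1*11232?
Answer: -12822 - 1272*I*sqrt(2) ≈ -12822.0 - 1798.9*I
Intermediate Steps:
d(R) = -5 - 4*sqrt(R)
w(J, D) = (-5 - 4*I*sqrt(2))*(D + J)
w(214, 104) - 1*11232 = -(5 + 4*I*sqrt(2))*(104 + 214) - 1*11232 = -1*(5 + 4*I*sqrt(2))*318 - 11232 = (-1590 - 1272*I*sqrt(2)) - 11232 = -12822 - 1272*I*sqrt(2)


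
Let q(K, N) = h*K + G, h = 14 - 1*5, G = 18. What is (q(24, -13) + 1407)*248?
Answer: 406968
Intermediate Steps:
h = 9 (h = 14 - 5 = 9)
q(K, N) = 18 + 9*K (q(K, N) = 9*K + 18 = 18 + 9*K)
(q(24, -13) + 1407)*248 = ((18 + 9*24) + 1407)*248 = ((18 + 216) + 1407)*248 = (234 + 1407)*248 = 1641*248 = 406968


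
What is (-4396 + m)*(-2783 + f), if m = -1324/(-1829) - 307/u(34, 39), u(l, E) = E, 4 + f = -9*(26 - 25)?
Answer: 292723438876/23777 ≈ 1.2311e+7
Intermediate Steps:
f = -13 (f = -4 - 9*(26 - 25) = -4 - 9*1 = -4 - 9 = -13)
m = -509867/71331 (m = -1324/(-1829) - 307/39 = -1324*(-1/1829) - 307*1/39 = 1324/1829 - 307/39 = -509867/71331 ≈ -7.1479)
(-4396 + m)*(-2783 + f) = (-4396 - 509867/71331)*(-2783 - 13) = -314080943/71331*(-2796) = 292723438876/23777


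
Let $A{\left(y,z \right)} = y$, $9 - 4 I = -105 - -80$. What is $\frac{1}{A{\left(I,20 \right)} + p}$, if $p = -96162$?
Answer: $- \frac{2}{192307} \approx -1.04 \cdot 10^{-5}$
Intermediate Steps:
$I = \frac{17}{2}$ ($I = \frac{9}{4} - \frac{-105 - -80}{4} = \frac{9}{4} - \frac{-105 + 80}{4} = \frac{9}{4} - - \frac{25}{4} = \frac{9}{4} + \frac{25}{4} = \frac{17}{2} \approx 8.5$)
$\frac{1}{A{\left(I,20 \right)} + p} = \frac{1}{\frac{17}{2} - 96162} = \frac{1}{- \frac{192307}{2}} = - \frac{2}{192307}$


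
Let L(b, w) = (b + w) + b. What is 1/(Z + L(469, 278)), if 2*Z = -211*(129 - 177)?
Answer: 1/6280 ≈ 0.00015924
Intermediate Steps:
L(b, w) = w + 2*b
Z = 5064 (Z = (-211*(129 - 177))/2 = (-211*(-48))/2 = (½)*10128 = 5064)
1/(Z + L(469, 278)) = 1/(5064 + (278 + 2*469)) = 1/(5064 + (278 + 938)) = 1/(5064 + 1216) = 1/6280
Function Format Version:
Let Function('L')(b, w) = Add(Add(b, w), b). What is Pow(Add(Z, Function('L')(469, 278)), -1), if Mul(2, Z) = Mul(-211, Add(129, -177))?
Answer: Rational(1, 6280) ≈ 0.00015924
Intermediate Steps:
Function('L')(b, w) = Add(w, Mul(2, b))
Z = 5064 (Z = Mul(Rational(1, 2), Mul(-211, Add(129, -177))) = Mul(Rational(1, 2), Mul(-211, -48)) = Mul(Rational(1, 2), 10128) = 5064)
Pow(Add(Z, Function('L')(469, 278)), -1) = Pow(Add(5064, Add(278, Mul(2, 469))), -1) = Pow(Add(5064, Add(278, 938)), -1) = Pow(Add(5064, 1216), -1) = Pow(6280, -1) = Rational(1, 6280)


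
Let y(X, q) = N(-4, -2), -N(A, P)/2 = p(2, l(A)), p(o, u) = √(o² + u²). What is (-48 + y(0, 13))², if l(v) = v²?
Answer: 3344 + 384*√65 ≈ 6439.9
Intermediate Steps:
N(A, P) = -2*√(4 + A⁴) (N(A, P) = -2*√(2² + (A²)²) = -2*√(4 + A⁴))
y(X, q) = -4*√65 (y(X, q) = -2*√(4 + (-4)⁴) = -2*√(4 + 256) = -4*√65)
(-48 + y(0, 13))² = (-48 - 4*√65)²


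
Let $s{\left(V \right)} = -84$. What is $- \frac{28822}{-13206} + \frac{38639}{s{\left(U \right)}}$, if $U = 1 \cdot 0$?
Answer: $- \frac{84640931}{184884} \approx -457.81$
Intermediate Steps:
$U = 0$
$- \frac{28822}{-13206} + \frac{38639}{s{\left(U \right)}} = - \frac{28822}{-13206} + \frac{38639}{-84} = \left(-28822\right) \left(- \frac{1}{13206}\right) + 38639 \left(- \frac{1}{84}\right) = \frac{14411}{6603} - \frac{38639}{84} = - \frac{84640931}{184884}$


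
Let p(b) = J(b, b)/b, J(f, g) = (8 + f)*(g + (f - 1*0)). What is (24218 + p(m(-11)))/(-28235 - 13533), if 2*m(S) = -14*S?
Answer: -6097/10442 ≈ -0.58389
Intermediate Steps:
m(S) = -7*S (m(S) = (-14*S)/2 = -7*S)
J(f, g) = (8 + f)*(f + g) (J(f, g) = (8 + f)*(g + (f + 0)) = (8 + f)*(g + f) = (8 + f)*(f + g))
p(b) = (2*b² + 16*b)/b (p(b) = (b² + 8*b + 8*b + b*b)/b = (b² + 8*b + 8*b + b²)/b = (2*b² + 16*b)/b)
(24218 + p(m(-11)))/(-28235 - 13533) = (24218 + (16 + 2*(-7*(-11))))/(-28235 - 13533) = (24218 + (16 + 2*77))/(-41768) = (24218 + (16 + 154))*(-1/41768) = (24218 + 170)*(-1/41768) = 24388*(-1/41768) = -6097/10442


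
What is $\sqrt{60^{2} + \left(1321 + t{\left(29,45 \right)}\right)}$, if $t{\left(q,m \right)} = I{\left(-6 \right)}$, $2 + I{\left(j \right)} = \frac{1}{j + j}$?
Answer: $\frac{\sqrt{177081}}{6} \approx 70.135$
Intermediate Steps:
$I{\left(j \right)} = -2 + \frac{1}{2 j}$ ($I{\left(j \right)} = -2 + \frac{1}{j + j} = -2 + \frac{1}{2 j}$)
$t{\left(q,m \right)} = - \frac{25}{12}$ ($t{\left(q,m \right)} = -2 + \frac{1}{2 \left(-6\right)} = -2 + \frac{1}{2} \left(- \frac{1}{6}\right) = -2 - \frac{1}{12} = - \frac{25}{12}$)
$\sqrt{60^{2} + \left(1321 + t{\left(29,45 \right)}\right)} = \sqrt{60^{2} + \left(1321 - \frac{25}{12}\right)} = \sqrt{3600 + \frac{15827}{12}} = \sqrt{\frac{59027}{12}} = \frac{\sqrt{177081}}{6}$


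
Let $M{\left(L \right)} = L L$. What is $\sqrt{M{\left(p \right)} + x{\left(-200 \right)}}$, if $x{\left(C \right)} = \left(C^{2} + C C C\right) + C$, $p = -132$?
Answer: $2 i \sqrt{1985694} \approx 2818.3 i$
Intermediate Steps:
$x{\left(C \right)} = C + C^{2} + C^{3}$ ($x{\left(C \right)} = \left(C^{2} + C^{2} C\right) + C = \left(C^{2} + C^{3}\right) + C = C + C^{2} + C^{3}$)
$M{\left(L \right)} = L^{2}$
$\sqrt{M{\left(p \right)} + x{\left(-200 \right)}} = \sqrt{\left(-132\right)^{2} - 200 \left(1 - 200 + \left(-200\right)^{2}\right)} = \sqrt{17424 - 200 \left(1 - 200 + 40000\right)} = \sqrt{17424 - 7960200} = \sqrt{-7942776} = 2 i \sqrt{1985694}$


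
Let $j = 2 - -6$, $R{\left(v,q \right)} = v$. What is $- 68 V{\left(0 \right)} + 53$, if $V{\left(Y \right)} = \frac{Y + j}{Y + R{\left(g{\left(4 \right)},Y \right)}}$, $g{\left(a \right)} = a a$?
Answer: $19$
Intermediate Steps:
$g{\left(a \right)} = a^{2}$
$j = 8$ ($j = 2 + 6 = 8$)
$V{\left(Y \right)} = \frac{8 + Y}{16 + Y}$ ($V{\left(Y \right)} = \frac{Y + 8}{Y + 4^{2}} = \frac{8 + Y}{Y + 16} = \frac{8 + Y}{16 + Y}$)
$- 68 V{\left(0 \right)} + 53 = - 68 \frac{8 + 0}{16 + 0} + 53 = - 68 \cdot \frac{1}{16} \cdot 8 + 53 = \left(-68\right) \frac{1}{2} + 53 = -34 + 53 = 19$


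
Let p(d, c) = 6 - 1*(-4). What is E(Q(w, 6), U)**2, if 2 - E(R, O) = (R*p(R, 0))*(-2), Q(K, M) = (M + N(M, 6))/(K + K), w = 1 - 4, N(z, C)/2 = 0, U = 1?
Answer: 324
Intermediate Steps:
p(d, c) = 10 (p(d, c) = 6 + 4 = 10)
N(z, C) = 0 (N(z, C) = 2*0 = 0)
w = -3
Q(K, M) = M/(2*K) (Q(K, M) = (M + 0)/(K + K) = M/((2*K)) = M*(1/(2*K)) = M/(2*K))
E(R, O) = 2 + 20*R (E(R, O) = 2 - R*10*(-2) = 2 - 10*R*(-2) = 2 - (-20)*R = 2 + 20*R)
E(Q(w, 6), U)**2 = (2 + 20*((1/2)*6/(-3)))**2 = (2 + 20*((1/2)*6*(-1/3)))**2 = (2 + 20*(-1))**2 = (2 - 20)**2 = (-18)**2 = 324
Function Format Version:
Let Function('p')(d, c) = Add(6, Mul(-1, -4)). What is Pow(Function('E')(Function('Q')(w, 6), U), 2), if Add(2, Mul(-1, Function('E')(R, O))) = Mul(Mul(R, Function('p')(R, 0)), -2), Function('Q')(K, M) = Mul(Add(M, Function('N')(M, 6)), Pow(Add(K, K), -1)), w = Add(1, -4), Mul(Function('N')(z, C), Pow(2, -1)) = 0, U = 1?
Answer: 324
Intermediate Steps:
Function('p')(d, c) = 10 (Function('p')(d, c) = Add(6, 4) = 10)
Function('N')(z, C) = 0 (Function('N')(z, C) = Mul(2, 0) = 0)
w = -3
Function('Q')(K, M) = Mul(Rational(1, 2), M, Pow(K, -1)) (Function('Q')(K, M) = Mul(Add(M, 0), Pow(Add(K, K), -1)) = Mul(M, Pow(Mul(2, K), -1)) = Mul(M, Mul(Rational(1, 2), Pow(K, -1))) = Mul(Rational(1, 2), M, Pow(K, -1)))
Function('E')(R, O) = Add(2, Mul(20, R)) (Function('E')(R, O) = Add(2, Mul(-1, Mul(Mul(R, 10), -2))) = Add(2, Mul(-1, Mul(Mul(10, R), -2))) = Add(2, Mul(-1, Mul(-20, R))) = Add(2, Mul(20, R)))
Pow(Function('E')(Function('Q')(w, 6), U), 2) = Pow(Add(2, Mul(20, Mul(Rational(1, 2), 6, Pow(-3, -1)))), 2) = Pow(Add(2, Mul(20, Mul(Rational(1, 2), 6, Rational(-1, 3)))), 2) = Pow(Add(2, Mul(20, -1)), 2) = Pow(Add(2, -20), 2) = Pow(-18, 2) = 324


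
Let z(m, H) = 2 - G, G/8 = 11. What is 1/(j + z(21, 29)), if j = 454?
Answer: 1/368 ≈ 0.0027174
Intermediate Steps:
G = 88 (G = 8*11 = 88)
z(m, H) = -86 (z(m, H) = 2 - 1*88 = 2 - 88 = -86)
1/(j + z(21, 29)) = 1/(454 - 86) = 1/368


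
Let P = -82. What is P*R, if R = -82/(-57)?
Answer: -6724/57 ≈ -117.96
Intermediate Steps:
R = 82/57 (R = -82*(-1/57) = 82/57 ≈ 1.4386)
P*R = -82*82/57 = -6724/57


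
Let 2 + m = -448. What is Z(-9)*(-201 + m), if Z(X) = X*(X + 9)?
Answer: 0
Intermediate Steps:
m = -450 (m = -2 - 448 = -450)
Z(X) = X*(9 + X)
Z(-9)*(-201 + m) = (-9*(9 - 9))*(-201 - 450) = -9*0*(-651) = 0*(-651) = 0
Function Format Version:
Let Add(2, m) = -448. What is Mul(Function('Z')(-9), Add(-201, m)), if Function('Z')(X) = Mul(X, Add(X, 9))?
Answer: 0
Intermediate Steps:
m = -450 (m = Add(-2, -448) = -450)
Function('Z')(X) = Mul(X, Add(9, X))
Mul(Function('Z')(-9), Add(-201, m)) = Mul(Mul(-9, Add(9, -9)), Add(-201, -450)) = Mul(Mul(-9, 0), -651) = Mul(0, -651) = 0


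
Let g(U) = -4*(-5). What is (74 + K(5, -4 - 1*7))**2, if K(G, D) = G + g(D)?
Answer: 9801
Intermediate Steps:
g(U) = 20
K(G, D) = 20 + G (K(G, D) = G + 20 = 20 + G)
(74 + K(5, -4 - 1*7))**2 = (74 + (20 + 5))**2 = (74 + 25)**2 = 99**2 = 9801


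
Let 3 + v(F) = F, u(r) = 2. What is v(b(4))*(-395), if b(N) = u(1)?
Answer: 395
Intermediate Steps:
b(N) = 2
v(F) = -3 + F
v(b(4))*(-395) = (-3 + 2)*(-395) = -1*(-395) = 395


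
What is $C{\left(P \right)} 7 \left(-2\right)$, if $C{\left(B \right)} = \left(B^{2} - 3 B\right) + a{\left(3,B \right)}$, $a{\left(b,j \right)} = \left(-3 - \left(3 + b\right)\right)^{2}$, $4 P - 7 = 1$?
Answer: $-1106$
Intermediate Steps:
$P = 2$ ($P = \frac{7}{4} + \frac{1}{4} \cdot 1 = \frac{7}{4} + \frac{1}{4} = 2$)
$a{\left(b,j \right)} = \left(-6 - b\right)^{2}$
$C{\left(B \right)} = 81 + B^{2} - 3 B$ ($C{\left(B \right)} = \left(B^{2} - 3 B\right) + \left(6 + 3\right)^{2} = \left(B^{2} - 3 B\right) + 9^{2} = \left(B^{2} - 3 B\right) + 81 = 81 + B^{2} - 3 B$)
$C{\left(P \right)} 7 \left(-2\right) = \left(81 + 2^{2} - 6\right) 7 \left(-2\right) = \left(81 + 4 - 6\right) 7 \left(-2\right) = 79 \cdot 7 \left(-2\right) = 553 \left(-2\right) = -1106$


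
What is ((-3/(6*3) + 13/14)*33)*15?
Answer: 2640/7 ≈ 377.14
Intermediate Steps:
((-3/(6*3) + 13/14)*33)*15 = ((-3/18 + 13*(1/14))*33)*15 = ((-3*1/18 + 13/14)*33)*15 = ((-1/6 + 13/14)*33)*15 = ((16/21)*33)*15 = (176/7)*15 = 2640/7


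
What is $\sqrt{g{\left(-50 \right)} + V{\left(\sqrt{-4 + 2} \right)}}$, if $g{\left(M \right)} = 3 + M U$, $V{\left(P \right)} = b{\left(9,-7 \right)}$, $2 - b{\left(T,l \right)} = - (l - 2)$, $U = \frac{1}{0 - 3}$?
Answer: $\frac{\sqrt{114}}{3} \approx 3.559$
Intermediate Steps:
$U = - \frac{1}{3}$ ($U = \frac{1}{-3} = - \frac{1}{3} \approx -0.33333$)
$b{\left(T,l \right)} = l$ ($b{\left(T,l \right)} = 2 - - (l - 2) = 2 - - (-2 + l) = 2 - \left(2 - l\right) = 2 + \left(-2 + l\right) = l$)
$V{\left(P \right)} = -7$
$g{\left(M \right)} = 3 - \frac{M}{3}$ ($g{\left(M \right)} = 3 + M \left(- \frac{1}{3}\right) = 3 - \frac{M}{3}$)
$\sqrt{g{\left(-50 \right)} + V{\left(\sqrt{-4 + 2} \right)}} = \sqrt{\left(3 - - \frac{50}{3}\right) - 7} = \sqrt{\left(3 + \frac{50}{3}\right) - 7} = \sqrt{\frac{59}{3} - 7} = \sqrt{\frac{38}{3}} = \frac{\sqrt{114}}{3}$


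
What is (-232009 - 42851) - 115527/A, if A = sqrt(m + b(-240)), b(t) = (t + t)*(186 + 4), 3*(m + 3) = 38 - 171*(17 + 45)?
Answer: -274860 + 115527*I*sqrt(852519)/284173 ≈ -2.7486e+5 + 375.36*I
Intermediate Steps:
m = -10573/3 (m = -3 + (38 - 171*(17 + 45))/3 = -3 + (38 - 171*62)/3 = -3 + (38 - 10602)/3 = -3 + (1/3)*(-10564) = -3 - 10564/3 = -10573/3 ≈ -3524.3)
b(t) = 380*t (b(t) = (2*t)*190 = 380*t)
A = I*sqrt(852519)/3 (A = sqrt(-10573/3 + 380*(-240)) = sqrt(-10573/3 - 91200) = sqrt(-284173/3) = I*sqrt(852519)/3 ≈ 307.77*I)
(-232009 - 42851) - 115527/A = (-232009 - 42851) - 115527*(-I*sqrt(852519)/284173) = -274860 - (-115527)*I*sqrt(852519)/284173 = -274860 + 115527*I*sqrt(852519)/284173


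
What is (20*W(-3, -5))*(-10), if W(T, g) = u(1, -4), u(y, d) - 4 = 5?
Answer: -1800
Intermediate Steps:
u(y, d) = 9 (u(y, d) = 4 + 5 = 9)
W(T, g) = 9
(20*W(-3, -5))*(-10) = (20*9)*(-10) = 180*(-10) = -1800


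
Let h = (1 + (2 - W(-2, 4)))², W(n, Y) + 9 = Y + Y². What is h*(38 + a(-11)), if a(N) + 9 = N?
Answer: 1152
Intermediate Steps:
W(n, Y) = -9 + Y + Y² (W(n, Y) = -9 + (Y + Y²) = -9 + Y + Y²)
a(N) = -9 + N
h = 64 (h = (1 + (2 - (-9 + 4 + 4²)))² = (1 + (2 - (-9 + 4 + 16)))² = (1 + (2 - 1*11))² = (1 + (2 - 11))² = (1 - 9)² = (-8)² = 64)
h*(38 + a(-11)) = 64*(38 + (-9 - 11)) = 64*(38 - 20) = 64*18 = 1152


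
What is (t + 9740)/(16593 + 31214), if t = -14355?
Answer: -4615/47807 ≈ -0.096534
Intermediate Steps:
(t + 9740)/(16593 + 31214) = (-14355 + 9740)/(16593 + 31214) = -4615/47807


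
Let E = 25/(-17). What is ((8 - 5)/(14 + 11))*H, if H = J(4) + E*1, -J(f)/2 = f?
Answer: -483/425 ≈ -1.1365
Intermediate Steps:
J(f) = -2*f
E = -25/17 (E = 25*(-1/17) = -25/17 ≈ -1.4706)
H = -161/17 (H = -2*4 - 25/17*1 = -8 - 25/17 = -161/17 ≈ -9.4706)
((8 - 5)/(14 + 11))*H = ((8 - 5)/(14 + 11))*(-161/17) = (3/25)*(-161/17) = -483/425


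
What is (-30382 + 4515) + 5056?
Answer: -20811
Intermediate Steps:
(-30382 + 4515) + 5056 = -25867 + 5056 = -20811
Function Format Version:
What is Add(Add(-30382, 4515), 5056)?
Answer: -20811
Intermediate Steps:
Add(Add(-30382, 4515), 5056) = Add(-25867, 5056) = -20811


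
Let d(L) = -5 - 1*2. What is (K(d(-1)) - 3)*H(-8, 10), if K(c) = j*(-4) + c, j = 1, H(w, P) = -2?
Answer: 28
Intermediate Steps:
d(L) = -7 (d(L) = -5 - 2 = -7)
K(c) = -4 + c (K(c) = 1*(-4) + c = -4 + c)
(K(d(-1)) - 3)*H(-8, 10) = ((-4 - 7) - 3)*(-2) = (-11 - 3)*(-2) = -14*(-2) = 28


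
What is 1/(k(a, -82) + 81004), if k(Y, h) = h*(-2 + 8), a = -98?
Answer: 1/80512 ≈ 1.2421e-5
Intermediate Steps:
k(Y, h) = 6*h (k(Y, h) = h*6 = 6*h)
1/(k(a, -82) + 81004) = 1/(6*(-82) + 81004) = 1/(-492 + 81004) = 1/80512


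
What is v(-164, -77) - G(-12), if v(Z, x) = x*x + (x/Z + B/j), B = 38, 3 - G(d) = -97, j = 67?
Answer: 64060443/10988 ≈ 5830.0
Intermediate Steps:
G(d) = 100 (G(d) = 3 - 1*(-97) = 3 + 97 = 100)
v(Z, x) = 38/67 + x² + x/Z (v(Z, x) = x*x + (x/Z + 38/67) = x² + (x/Z + 38*(1/67)) = x² + (x/Z + 38/67) = x² + (38/67 + x/Z) = 38/67 + x² + x/Z)
v(-164, -77) - G(-12) = (38/67 + (-77)² - 77/(-164)) - 1*100 = (38/67 + 5929 - 77*(-1/164)) - 100 = (38/67 + 5929 + 77/164) - 100 = 65159243/10988 - 100 = 64060443/10988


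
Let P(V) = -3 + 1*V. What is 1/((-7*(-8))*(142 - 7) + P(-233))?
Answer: 1/7324 ≈ 0.00013654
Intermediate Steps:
P(V) = -3 + V
1/((-7*(-8))*(142 - 7) + P(-233)) = 1/((-7*(-8))*(142 - 7) + (-3 - 233)) = 1/(56*135 - 236) = 1/(7560 - 236) = 1/7324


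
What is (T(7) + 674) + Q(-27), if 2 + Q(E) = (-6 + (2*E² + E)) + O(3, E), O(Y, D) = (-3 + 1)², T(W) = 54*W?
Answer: 2479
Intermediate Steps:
O(Y, D) = 4 (O(Y, D) = (-2)² = 4)
Q(E) = -4 + E + 2*E² (Q(E) = -2 + ((-6 + (2*E² + E)) + 4) = -2 + ((-6 + (E + 2*E²)) + 4) = -2 + ((-6 + E + 2*E²) + 4) = -2 + (-2 + E + 2*E²) = -4 + E + 2*E²)
(T(7) + 674) + Q(-27) = (54*7 + 674) + (-4 - 27 + 2*(-27)²) = (378 + 674) + (-4 - 27 + 2*729) = 1052 + (-4 - 27 + 1458) = 1052 + 1427 = 2479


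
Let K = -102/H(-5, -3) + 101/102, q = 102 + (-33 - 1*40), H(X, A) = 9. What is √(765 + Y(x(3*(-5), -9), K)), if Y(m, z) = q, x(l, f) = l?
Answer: √794 ≈ 28.178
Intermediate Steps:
q = 29 (q = 102 + (-33 - 40) = 102 - 73 = 29)
K = -1055/102 (K = -102/9 + 101/102 = -102*⅑ + 101*(1/102) = -34/3 + 101/102 = -1055/102 ≈ -10.343)
Y(m, z) = 29
√(765 + Y(x(3*(-5), -9), K)) = √(765 + 29) = √794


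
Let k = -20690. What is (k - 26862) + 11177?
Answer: -36375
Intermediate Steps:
(k - 26862) + 11177 = (-20690 - 26862) + 11177 = -47552 + 11177 = -36375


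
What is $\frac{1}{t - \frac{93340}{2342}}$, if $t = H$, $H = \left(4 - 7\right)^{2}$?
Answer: $- \frac{1171}{36131} \approx -0.03241$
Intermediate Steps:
$H = 9$ ($H = \left(-3\right)^{2} = 9$)
$t = 9$
$\frac{1}{t - \frac{93340}{2342}} = \frac{1}{9 - \frac{93340}{2342}} = \frac{1}{9 - \frac{46670}{1171}} = \frac{1}{- \frac{36131}{1171}} = - \frac{1171}{36131}$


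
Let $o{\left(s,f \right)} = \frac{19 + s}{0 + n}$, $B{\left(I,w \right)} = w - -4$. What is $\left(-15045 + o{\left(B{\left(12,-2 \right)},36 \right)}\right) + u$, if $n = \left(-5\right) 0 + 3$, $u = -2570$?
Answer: $-17608$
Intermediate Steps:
$B{\left(I,w \right)} = 4 + w$ ($B{\left(I,w \right)} = w + 4 = 4 + w$)
$n = 3$ ($n = 0 + 3 = 3$)
$o{\left(s,f \right)} = \frac{19}{3} + \frac{s}{3}$ ($o{\left(s,f \right)} = \frac{19 + s}{0 + 3} = \frac{19 + s}{3} = \left(19 + s\right) \frac{1}{3} = \frac{19}{3} + \frac{s}{3}$)
$\left(-15045 + o{\left(B{\left(12,-2 \right)},36 \right)}\right) + u = \left(-15045 + \left(\frac{19}{3} + \frac{4 - 2}{3}\right)\right) - 2570 = \left(-15045 + \left(\frac{19}{3} + \frac{1}{3} \cdot 2\right)\right) - 2570 = \left(-15045 + \left(\frac{19}{3} + \frac{2}{3}\right)\right) - 2570 = \left(-15045 + 7\right) - 2570 = -15038 - 2570 = -17608$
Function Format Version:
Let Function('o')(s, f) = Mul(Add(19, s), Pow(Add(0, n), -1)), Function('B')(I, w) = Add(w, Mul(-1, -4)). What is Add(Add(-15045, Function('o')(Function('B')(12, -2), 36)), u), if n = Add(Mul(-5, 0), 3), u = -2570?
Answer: -17608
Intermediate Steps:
Function('B')(I, w) = Add(4, w) (Function('B')(I, w) = Add(w, 4) = Add(4, w))
n = 3 (n = Add(0, 3) = 3)
Function('o')(s, f) = Add(Rational(19, 3), Mul(Rational(1, 3), s)) (Function('o')(s, f) = Mul(Add(19, s), Pow(Add(0, 3), -1)) = Mul(Add(19, s), Pow(3, -1)) = Mul(Add(19, s), Rational(1, 3)) = Add(Rational(19, 3), Mul(Rational(1, 3), s)))
Add(Add(-15045, Function('o')(Function('B')(12, -2), 36)), u) = Add(Add(-15045, Add(Rational(19, 3), Mul(Rational(1, 3), Add(4, -2)))), -2570) = Add(Add(-15045, Add(Rational(19, 3), Mul(Rational(1, 3), 2))), -2570) = Add(Add(-15045, Add(Rational(19, 3), Rational(2, 3))), -2570) = Add(Add(-15045, 7), -2570) = Add(-15038, -2570) = -17608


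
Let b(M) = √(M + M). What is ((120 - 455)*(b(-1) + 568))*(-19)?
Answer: 3615320 + 6365*I*√2 ≈ 3.6153e+6 + 9001.5*I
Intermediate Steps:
b(M) = √2*√M (b(M) = √(2*M) = √2*√M)
((120 - 455)*(b(-1) + 568))*(-19) = ((120 - 455)*(√2*√(-1) + 568))*(-19) = -335*(√2*I + 568)*(-19) = -335*(I*√2 + 568)*(-19) = -335*(568 + I*√2)*(-19) = (-190280 - 335*I*√2)*(-19) = 3615320 + 6365*I*√2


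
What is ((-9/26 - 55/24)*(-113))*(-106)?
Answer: -4928947/156 ≈ -31596.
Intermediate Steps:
((-9/26 - 55/24)*(-113))*(-106) = -823/312*(-113)*(-106) = (92999/312)*(-106) = -4928947/156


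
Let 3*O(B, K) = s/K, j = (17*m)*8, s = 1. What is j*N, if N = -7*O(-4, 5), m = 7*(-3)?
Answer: 6664/5 ≈ 1332.8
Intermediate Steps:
m = -21
j = -2856 (j = (17*(-21))*8 = -357*8 = -2856)
O(B, K) = 1/(3*K) (O(B, K) = (1/K)/3 = 1/(3*K))
N = -7/15 (N = -7/(3*5) = -7*1/15 = -7/15 ≈ -0.46667)
j*N = -2856*(-7/15) = 6664/5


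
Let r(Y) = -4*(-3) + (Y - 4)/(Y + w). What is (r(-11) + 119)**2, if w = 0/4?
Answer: 2119936/121 ≈ 17520.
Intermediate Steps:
w = 0 (w = 0*(1/4) = 0)
r(Y) = 12 + (-4 + Y)/Y (r(Y) = -4*(-3) + (Y - 4)/(Y + 0) = 12 + (-4 + Y)/Y)
(r(-11) + 119)**2 = ((13 - 4/(-11)) + 119)**2 = ((13 - 4*(-1/11)) + 119)**2 = ((13 + 4/11) + 119)**2 = (147/11 + 119)**2 = (1456/11)**2 = 2119936/121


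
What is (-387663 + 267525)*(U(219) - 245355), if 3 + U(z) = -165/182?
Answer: 2682400477149/91 ≈ 2.9477e+10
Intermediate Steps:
U(z) = -711/182 (U(z) = -3 - 165/182 = -711/182)
(-387663 + 267525)*(U(219) - 245355) = (-387663 + 267525)*(-711/182 - 245355) = -120138*(-44655321/182) = 2682400477149/91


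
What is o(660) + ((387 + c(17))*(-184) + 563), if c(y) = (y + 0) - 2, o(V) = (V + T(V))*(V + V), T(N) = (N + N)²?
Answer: 2300765795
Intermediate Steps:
T(N) = 4*N² (T(N) = (2*N)² = 4*N²)
o(V) = 2*V*(V + 4*V²) (o(V) = (V + 4*V²)*(V + V) = (V + 4*V²)*(2*V) = 2*V*(V + 4*V²))
c(y) = -2 + y (c(y) = y - 2 = -2 + y)
o(660) + ((387 + c(17))*(-184) + 563) = 660²*(2 + 8*660) + ((387 + (-2 + 17))*(-184) + 563) = 435600*(2 + 5280) + ((387 + 15)*(-184) + 563) = 435600*5282 + (402*(-184) + 563) = 2300839200 + (-73968 + 563) = 2300839200 - 73405 = 2300765795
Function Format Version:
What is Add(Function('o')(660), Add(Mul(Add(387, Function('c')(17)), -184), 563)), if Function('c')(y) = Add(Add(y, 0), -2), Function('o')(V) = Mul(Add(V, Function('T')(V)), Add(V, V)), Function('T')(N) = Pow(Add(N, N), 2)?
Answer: 2300765795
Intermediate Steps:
Function('T')(N) = Mul(4, Pow(N, 2)) (Function('T')(N) = Pow(Mul(2, N), 2) = Mul(4, Pow(N, 2)))
Function('o')(V) = Mul(2, V, Add(V, Mul(4, Pow(V, 2)))) (Function('o')(V) = Mul(Add(V, Mul(4, Pow(V, 2))), Add(V, V)) = Mul(Add(V, Mul(4, Pow(V, 2))), Mul(2, V)) = Mul(2, V, Add(V, Mul(4, Pow(V, 2)))))
Function('c')(y) = Add(-2, y) (Function('c')(y) = Add(y, -2) = Add(-2, y))
Add(Function('o')(660), Add(Mul(Add(387, Function('c')(17)), -184), 563)) = Add(Mul(Pow(660, 2), Add(2, Mul(8, 660))), Add(Mul(Add(387, Add(-2, 17)), -184), 563)) = Add(Mul(435600, Add(2, 5280)), Add(Mul(Add(387, 15), -184), 563)) = Add(Mul(435600, 5282), Add(Mul(402, -184), 563)) = Add(2300839200, Add(-73968, 563)) = Add(2300839200, -73405) = 2300765795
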